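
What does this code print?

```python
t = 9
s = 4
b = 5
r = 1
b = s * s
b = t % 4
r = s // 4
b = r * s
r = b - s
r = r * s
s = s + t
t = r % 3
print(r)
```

b = 4*4 = 16
b = 9%4 = 1
r = 4//4 = 1
b = 1*4 = 4
r = 4-4 = 0
r = 0*4 = 0
s = 4+9 = 13
t = 0%3 = 0

0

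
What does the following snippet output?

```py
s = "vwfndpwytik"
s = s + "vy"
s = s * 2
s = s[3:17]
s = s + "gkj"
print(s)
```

+ 'vy' → 'vwfndpwytikvy'
repeat ×2 → 'vwfndpwytikvyvwfndpwytikvy'
slice [3:17] → 'ndpwytikvyvwfn'
+ 'gkj' → 'ndpwytikvyvwfngkj'

ndpwytikvyvwfngkj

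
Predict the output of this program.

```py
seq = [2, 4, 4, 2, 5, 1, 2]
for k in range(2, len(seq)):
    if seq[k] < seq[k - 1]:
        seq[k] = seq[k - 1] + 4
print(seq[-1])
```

k=2: 4>=4, unchanged → [2, 4, 4, 2, 5, 1, 2]
k=3: 2<4, seq[3] = 4+4 = 8 → [2, 4, 4, 8, 5, 1, 2]
k=4: 5<8, seq[4] = 8+4 = 12 → [2, 4, 4, 8, 12, 1, 2]
k=5: 1<12, seq[5] = 12+4 = 16 → [2, 4, 4, 8, 12, 16, 2]
k=6: 2<16, seq[6] = 16+4 = 20 → [2, 4, 4, 8, 12, 16, 20]

20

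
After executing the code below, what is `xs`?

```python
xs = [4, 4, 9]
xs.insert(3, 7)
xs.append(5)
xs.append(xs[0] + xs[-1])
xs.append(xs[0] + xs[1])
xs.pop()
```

insert 7 at 3 → [4, 4, 9, 7]
append 5 → [4, 4, 9, 7, 5]
append xs[0]+xs[-1] = 4+5 = 9 → [4, 4, 9, 7, 5, 9]
append xs[0]+xs[1] = 4+4 = 8 → [4, 4, 9, 7, 5, 9, 8]
pop() removes 8 → [4, 4, 9, 7, 5, 9]

[4, 4, 9, 7, 5, 9]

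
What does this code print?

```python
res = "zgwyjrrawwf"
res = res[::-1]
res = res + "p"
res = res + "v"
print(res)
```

reverse → 'fwwarrjywgz'
+ 'p' → 'fwwarrjywgzp'
+ 'v' → 'fwwarrjywgzpv'

fwwarrjywgzpv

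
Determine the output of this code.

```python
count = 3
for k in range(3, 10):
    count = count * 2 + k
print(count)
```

k=3: count = 3*2+3 = 9
k=4: count = 9*2+4 = 22
k=5: count = 22*2+5 = 49
k=6: count = 49*2+6 = 104
k=7: count = 104*2+7 = 215
k=8: count = 215*2+8 = 438
k=9: count = 438*2+9 = 885

885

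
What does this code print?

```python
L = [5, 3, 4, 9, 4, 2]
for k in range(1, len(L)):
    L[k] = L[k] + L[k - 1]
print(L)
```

[5, 8, 12, 21, 25, 27]

k=1: L[1] = 3+5 = 8 → [5, 8, 4, 9, 4, 2]
k=2: L[2] = 4+8 = 12 → [5, 8, 12, 9, 4, 2]
k=3: L[3] = 9+12 = 21 → [5, 8, 12, 21, 4, 2]
k=4: L[4] = 4+21 = 25 → [5, 8, 12, 21, 25, 2]
k=5: L[5] = 2+25 = 27 → [5, 8, 12, 21, 25, 27]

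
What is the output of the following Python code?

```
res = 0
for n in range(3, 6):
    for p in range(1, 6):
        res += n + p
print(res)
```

n=3,p=1: res = 0+4 = 4
n=3,p=2: res = 4+5 = 9
n=3,p=3: res = 9+6 = 15
n=3,p=4: res = 15+7 = 22
n=3,p=5: res = 22+8 = 30
n=4,p=1: res = 30+5 = 35
n=4,p=2: res = 35+6 = 41
n=4,p=3: res = 41+7 = 48
n=4,p=4: res = 48+8 = 56
n=4,p=5: res = 56+9 = 65
n=5,p=1: res = 65+6 = 71
n=5,p=2: res = 71+7 = 78
n=5,p=3: res = 78+8 = 86
n=5,p=4: res = 86+9 = 95
n=5,p=5: res = 95+10 = 105

105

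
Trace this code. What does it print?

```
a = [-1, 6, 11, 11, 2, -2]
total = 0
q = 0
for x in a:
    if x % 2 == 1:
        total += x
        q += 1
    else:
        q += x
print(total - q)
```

12

x=-1: odd, total = 0+(-1) = -1; q=1
x=6: not odd; q=7
x=11: odd, total = (-1)+11 = 10; q=8
x=11: odd, total = 10+11 = 21; q=9
x=2: not odd; q=11
x=-2: not odd; q=9
total-q = 21-9 = 12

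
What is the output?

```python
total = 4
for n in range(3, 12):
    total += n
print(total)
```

67

n=3: total = 4+3 = 7
n=4: total = 7+4 = 11
n=5: total = 11+5 = 16
n=6: total = 16+6 = 22
n=7: total = 22+7 = 29
n=8: total = 29+8 = 37
n=9: total = 37+9 = 46
n=10: total = 46+10 = 56
n=11: total = 56+11 = 67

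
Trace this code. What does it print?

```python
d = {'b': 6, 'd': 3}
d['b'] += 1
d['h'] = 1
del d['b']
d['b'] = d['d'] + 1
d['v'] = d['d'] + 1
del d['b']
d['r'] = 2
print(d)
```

d['b'] = 6+1 = 7 → {'b': 7, 'd': 3}
d['h'] = 1 → {'b': 7, 'd': 3, 'h': 1}
del 'b' → {'d': 3, 'h': 1}
d['b'] = d['d']+1 = 4 → {'d': 3, 'h': 1, 'b': 4}
d['v'] = d['d']+1 = 4 → {'d': 3, 'h': 1, 'b': 4, 'v': 4}
del 'b' → {'d': 3, 'h': 1, 'v': 4}
d['r'] = 2 → {'d': 3, 'h': 1, 'v': 4, 'r': 2}

{'d': 3, 'h': 1, 'v': 4, 'r': 2}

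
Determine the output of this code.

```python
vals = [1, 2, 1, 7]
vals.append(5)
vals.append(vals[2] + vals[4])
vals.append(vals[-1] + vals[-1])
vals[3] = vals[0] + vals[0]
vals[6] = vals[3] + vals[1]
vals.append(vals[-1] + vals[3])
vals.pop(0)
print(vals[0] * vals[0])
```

append 5 → [1, 2, 1, 7, 5]
append vals[2]+vals[4] = 1+5 = 6 → [1, 2, 1, 7, 5, 6]
append vals[-1]+vals[-1] = 6+6 = 12 → [1, 2, 1, 7, 5, 6, 12]
vals[3] = vals[0]+vals[0] = 1+1 = 2 → [1, 2, 1, 2, 5, 6, 12]
vals[6] = vals[3]+vals[1] = 2+2 = 4 → [1, 2, 1, 2, 5, 6, 4]
append vals[-1]+vals[3] = 4+2 = 6 → [1, 2, 1, 2, 5, 6, 4, 6]
pop(0) removes 1 → [2, 1, 2, 5, 6, 4, 6]
vals[0]*vals[0] = 2*2 = 4

4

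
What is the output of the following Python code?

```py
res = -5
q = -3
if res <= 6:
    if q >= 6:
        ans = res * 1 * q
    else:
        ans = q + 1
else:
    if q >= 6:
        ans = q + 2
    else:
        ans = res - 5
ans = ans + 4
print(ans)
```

res=-5, q=-3
res <= 6 is True; q >= 6 is False
→ ans = q + 1 = -2
ans = (-2)+4 = 2

2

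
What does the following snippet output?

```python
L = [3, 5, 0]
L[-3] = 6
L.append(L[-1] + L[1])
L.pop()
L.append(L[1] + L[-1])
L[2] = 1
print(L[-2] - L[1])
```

L[-3] = 6 → [6, 5, 0]
append L[-1]+L[1] = 0+5 = 5 → [6, 5, 0, 5]
pop() removes 5 → [6, 5, 0]
append L[1]+L[-1] = 5+0 = 5 → [6, 5, 0, 5]
L[2] = 1 → [6, 5, 1, 5]
L[-2]-L[1] = 1-5 = -4

-4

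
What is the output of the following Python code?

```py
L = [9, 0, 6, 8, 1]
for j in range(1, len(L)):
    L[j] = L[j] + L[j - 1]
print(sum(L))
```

j=1: L[1] = 0+9 = 9 → [9, 9, 6, 8, 1]
j=2: L[2] = 6+9 = 15 → [9, 9, 15, 8, 1]
j=3: L[3] = 8+15 = 23 → [9, 9, 15, 23, 1]
j=4: L[4] = 1+23 = 24 → [9, 9, 15, 23, 24]
sum = 80

80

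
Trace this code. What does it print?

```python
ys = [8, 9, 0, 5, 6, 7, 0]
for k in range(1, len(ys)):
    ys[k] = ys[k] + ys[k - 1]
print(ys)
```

[8, 17, 17, 22, 28, 35, 35]

k=1: ys[1] = 9+8 = 17 → [8, 17, 0, 5, 6, 7, 0]
k=2: ys[2] = 0+17 = 17 → [8, 17, 17, 5, 6, 7, 0]
k=3: ys[3] = 5+17 = 22 → [8, 17, 17, 22, 6, 7, 0]
k=4: ys[4] = 6+22 = 28 → [8, 17, 17, 22, 28, 7, 0]
k=5: ys[5] = 7+28 = 35 → [8, 17, 17, 22, 28, 35, 0]
k=6: ys[6] = 0+35 = 35 → [8, 17, 17, 22, 28, 35, 35]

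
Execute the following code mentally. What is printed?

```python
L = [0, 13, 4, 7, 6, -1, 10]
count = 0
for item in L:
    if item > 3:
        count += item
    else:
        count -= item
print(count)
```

41

item=0: not >3, count = 0-0 = 0
item=13: >3, count = 0+13 = 13
item=4: >3, count = 13+4 = 17
item=7: >3, count = 17+7 = 24
item=6: >3, count = 24+6 = 30
item=-1: not >3, count = 30-(-1) = 31
item=10: >3, count = 31+10 = 41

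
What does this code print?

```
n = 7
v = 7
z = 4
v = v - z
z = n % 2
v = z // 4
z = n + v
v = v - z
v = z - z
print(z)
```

7

v = 7-4 = 3
z = 7%2 = 1
v = 1//4 = 0
z = 7+0 = 7
v = 0-7 = -7
v = 7-7 = 0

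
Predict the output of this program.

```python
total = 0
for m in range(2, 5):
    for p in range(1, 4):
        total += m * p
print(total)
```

54

m=2,p=1: total = 0+2 = 2
m=2,p=2: total = 2+4 = 6
m=2,p=3: total = 6+6 = 12
m=3,p=1: total = 12+3 = 15
m=3,p=2: total = 15+6 = 21
m=3,p=3: total = 21+9 = 30
m=4,p=1: total = 30+4 = 34
m=4,p=2: total = 34+8 = 42
m=4,p=3: total = 42+12 = 54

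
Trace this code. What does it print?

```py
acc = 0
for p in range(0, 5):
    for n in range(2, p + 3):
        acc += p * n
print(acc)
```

145

p=0,n=2: acc = 0+0 = 0
p=1,n=2: acc = 0+2 = 2
p=1,n=3: acc = 2+3 = 5
p=2,n=2: acc = 5+4 = 9
p=2,n=3: acc = 9+6 = 15
p=2,n=4: acc = 15+8 = 23
p=3,n=2: acc = 23+6 = 29
p=3,n=3: acc = 29+9 = 38
p=3,n=4: acc = 38+12 = 50
p=3,n=5: acc = 50+15 = 65
p=4,n=2: acc = 65+8 = 73
p=4,n=3: acc = 73+12 = 85
p=4,n=4: acc = 85+16 = 101
p=4,n=5: acc = 101+20 = 121
p=4,n=6: acc = 121+24 = 145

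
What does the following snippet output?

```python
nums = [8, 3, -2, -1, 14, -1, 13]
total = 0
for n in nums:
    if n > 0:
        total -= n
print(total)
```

n=8: >0, total = 0-8 = -8
n=3: >0, total = (-8)-3 = -11
n=-2: not >0
n=-1: not >0
n=14: >0, total = (-11)-14 = -25
n=-1: not >0
n=13: >0, total = (-25)-13 = -38

-38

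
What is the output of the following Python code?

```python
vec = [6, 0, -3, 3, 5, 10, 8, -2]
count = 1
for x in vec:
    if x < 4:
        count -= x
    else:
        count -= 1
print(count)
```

x=6: not <4, count = 1-1 = 0
x=0: <4, count = 0-0 = 0
x=-3: <4, count = 0-(-3) = 3
x=3: <4, count = 3-3 = 0
x=5: not <4, count = 0-1 = -1
x=10: not <4, count = (-1)-1 = -2
x=8: not <4, count = (-2)-1 = -3
x=-2: <4, count = (-3)-(-2) = -1

-1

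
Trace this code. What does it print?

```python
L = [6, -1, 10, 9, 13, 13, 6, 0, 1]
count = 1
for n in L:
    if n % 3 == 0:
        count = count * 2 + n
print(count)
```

n=6: %3==0, count = 1*2+6 = 8
n=-1: not %3==0
n=10: not %3==0
n=9: %3==0, count = 8*2+9 = 25
n=13: not %3==0
n=13: not %3==0
n=6: %3==0, count = 25*2+6 = 56
n=0: %3==0, count = 56*2+0 = 112
n=1: not %3==0

112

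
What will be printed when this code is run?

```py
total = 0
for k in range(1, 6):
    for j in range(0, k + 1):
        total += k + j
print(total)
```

k=1,j=0: total = 0+1 = 1
k=1,j=1: total = 1+2 = 3
k=2,j=0: total = 3+2 = 5
k=2,j=1: total = 5+3 = 8
k=2,j=2: total = 8+4 = 12
k=3,j=0: total = 12+3 = 15
k=3,j=1: total = 15+4 = 19
k=3,j=2: total = 19+5 = 24
k=3,j=3: total = 24+6 = 30
k=4,j=0: total = 30+4 = 34
k=4,j=1: total = 34+5 = 39
k=4,j=2: total = 39+6 = 45
k=4,j=3: total = 45+7 = 52
k=4,j=4: total = 52+8 = 60
k=5,j=0: total = 60+5 = 65
k=5,j=1: total = 65+6 = 71
k=5,j=2: total = 71+7 = 78
k=5,j=3: total = 78+8 = 86
k=5,j=4: total = 86+9 = 95
k=5,j=5: total = 95+10 = 105

105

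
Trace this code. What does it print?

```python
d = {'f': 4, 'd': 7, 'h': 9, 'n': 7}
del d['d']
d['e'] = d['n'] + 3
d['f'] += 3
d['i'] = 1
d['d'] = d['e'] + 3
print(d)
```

del 'd' → {'f': 4, 'h': 9, 'n': 7}
d['e'] = d['n']+3 = 10 → {'f': 4, 'h': 9, 'n': 7, 'e': 10}
d['f'] = 4+3 = 7 → {'f': 7, 'h': 9, 'n': 7, 'e': 10}
d['i'] = 1 → {'f': 7, 'h': 9, 'n': 7, 'e': 10, 'i': 1}
d['d'] = d['e']+3 = 13 → {'f': 7, 'h': 9, 'n': 7, 'e': 10, 'i': 1, 'd': 13}

{'f': 7, 'h': 9, 'n': 7, 'e': 10, 'i': 1, 'd': 13}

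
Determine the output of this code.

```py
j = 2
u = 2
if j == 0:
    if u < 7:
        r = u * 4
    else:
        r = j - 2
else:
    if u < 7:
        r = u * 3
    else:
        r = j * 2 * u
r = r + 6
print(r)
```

j=2, u=2
j == 0 is False; u < 7 is True
→ r = u * 3 = 6
r = 6+6 = 12

12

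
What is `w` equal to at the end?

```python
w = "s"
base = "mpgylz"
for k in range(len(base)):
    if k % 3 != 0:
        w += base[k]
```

k=0: skip
k=1: add 'p' → 'sp'
k=2: add 'g' → 'spg'
k=3: skip
k=4: add 'l' → 'spgl'
k=5: add 'z' → 'spglz'

'spglz'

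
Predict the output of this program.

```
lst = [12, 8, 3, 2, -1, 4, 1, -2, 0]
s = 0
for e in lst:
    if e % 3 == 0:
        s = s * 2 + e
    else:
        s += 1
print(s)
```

68

e=12: %3==0, s = 0*2+12 = 12
e=8: not %3==0, s = 12+1 = 13
e=3: %3==0, s = 13*2+3 = 29
e=2: not %3==0, s = 29+1 = 30
e=-1: not %3==0, s = 30+1 = 31
e=4: not %3==0, s = 31+1 = 32
e=1: not %3==0, s = 32+1 = 33
e=-2: not %3==0, s = 33+1 = 34
e=0: %3==0, s = 34*2+0 = 68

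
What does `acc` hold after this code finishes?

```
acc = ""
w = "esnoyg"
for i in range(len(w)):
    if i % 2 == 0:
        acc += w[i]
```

'eny'

i=0: add 'e' → 'e'
i=1: skip
i=2: add 'n' → 'en'
i=3: skip
i=4: add 'y' → 'eny'
i=5: skip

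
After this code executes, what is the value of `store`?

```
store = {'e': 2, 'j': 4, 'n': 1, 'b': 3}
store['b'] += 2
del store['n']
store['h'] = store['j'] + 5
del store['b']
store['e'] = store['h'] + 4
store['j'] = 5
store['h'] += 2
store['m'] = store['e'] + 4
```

{'e': 13, 'j': 5, 'h': 11, 'm': 17}

store['b'] = 3+2 = 5 → {'e': 2, 'j': 4, 'n': 1, 'b': 5}
del 'n' → {'e': 2, 'j': 4, 'b': 5}
store['h'] = store['j']+5 = 9 → {'e': 2, 'j': 4, 'b': 5, 'h': 9}
del 'b' → {'e': 2, 'j': 4, 'h': 9}
store['e'] = store['h']+4 = 13 → {'e': 13, 'j': 4, 'h': 9}
store['j'] = 5 → {'e': 13, 'j': 5, 'h': 9}
store['h'] = 9+2 = 11 → {'e': 13, 'j': 5, 'h': 11}
store['m'] = store['e']+4 = 17 → {'e': 13, 'j': 5, 'h': 11, 'm': 17}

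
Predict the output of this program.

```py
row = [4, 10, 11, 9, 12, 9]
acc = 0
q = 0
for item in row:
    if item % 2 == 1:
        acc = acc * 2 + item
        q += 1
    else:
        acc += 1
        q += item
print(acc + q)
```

118

item=4: not odd, acc = 0+1 = 1; q=4
item=10: not odd, acc = 1+1 = 2; q=14
item=11: odd, acc = 2*2+11 = 15; q=15
item=9: odd, acc = 15*2+9 = 39; q=16
item=12: not odd, acc = 39+1 = 40; q=28
item=9: odd, acc = 40*2+9 = 89; q=29
acc+q = 89+29 = 118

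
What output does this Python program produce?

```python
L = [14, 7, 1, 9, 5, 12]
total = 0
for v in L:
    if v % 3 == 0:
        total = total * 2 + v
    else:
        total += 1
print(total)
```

v=14: not %3==0, total = 0+1 = 1
v=7: not %3==0, total = 1+1 = 2
v=1: not %3==0, total = 2+1 = 3
v=9: %3==0, total = 3*2+9 = 15
v=5: not %3==0, total = 15+1 = 16
v=12: %3==0, total = 16*2+12 = 44

44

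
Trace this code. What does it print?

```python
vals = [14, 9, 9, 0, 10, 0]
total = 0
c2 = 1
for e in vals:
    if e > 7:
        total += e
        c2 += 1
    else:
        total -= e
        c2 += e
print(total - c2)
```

e=14: >7, total = 0+14 = 14; c2=2
e=9: >7, total = 14+9 = 23; c2=3
e=9: >7, total = 23+9 = 32; c2=4
e=0: not >7, total = 32-0 = 32; c2=4
e=10: >7, total = 32+10 = 42; c2=5
e=0: not >7, total = 42-0 = 42; c2=5
total-c2 = 42-5 = 37

37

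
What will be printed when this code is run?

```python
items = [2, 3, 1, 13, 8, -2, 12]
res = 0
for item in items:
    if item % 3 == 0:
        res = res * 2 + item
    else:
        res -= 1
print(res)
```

6

item=2: not %3==0, res = 0-1 = -1
item=3: %3==0, res = (-1)*2+3 = 1
item=1: not %3==0, res = 1-1 = 0
item=13: not %3==0, res = 0-1 = -1
item=8: not %3==0, res = (-1)-1 = -2
item=-2: not %3==0, res = (-2)-1 = -3
item=12: %3==0, res = (-3)*2+12 = 6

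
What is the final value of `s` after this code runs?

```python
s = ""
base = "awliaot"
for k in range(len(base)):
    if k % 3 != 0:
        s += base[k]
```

k=0: skip
k=1: add 'w' → 'w'
k=2: add 'l' → 'wl'
k=3: skip
k=4: add 'a' → 'wla'
k=5: add 'o' → 'wlao'
k=6: skip

'wlao'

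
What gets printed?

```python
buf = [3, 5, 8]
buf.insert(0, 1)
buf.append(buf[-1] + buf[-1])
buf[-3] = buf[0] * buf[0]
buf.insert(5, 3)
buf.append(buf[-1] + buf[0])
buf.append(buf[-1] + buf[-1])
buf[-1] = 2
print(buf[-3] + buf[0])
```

insert 1 at 0 → [1, 3, 5, 8]
append buf[-1]+buf[-1] = 8+8 = 16 → [1, 3, 5, 8, 16]
buf[-3] = buf[0]*buf[0] = 1*1 = 1 → [1, 3, 1, 8, 16]
insert 3 at 5 → [1, 3, 1, 8, 16, 3]
append buf[-1]+buf[0] = 3+1 = 4 → [1, 3, 1, 8, 16, 3, 4]
append buf[-1]+buf[-1] = 4+4 = 8 → [1, 3, 1, 8, 16, 3, 4, 8]
buf[-1] = 2 → [1, 3, 1, 8, 16, 3, 4, 2]
buf[-3]+buf[0] = 3+1 = 4

4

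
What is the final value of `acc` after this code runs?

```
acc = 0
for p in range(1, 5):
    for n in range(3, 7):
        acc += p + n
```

p=1,n=3: acc = 0+4 = 4
p=1,n=4: acc = 4+5 = 9
p=1,n=5: acc = 9+6 = 15
p=1,n=6: acc = 15+7 = 22
p=2,n=3: acc = 22+5 = 27
p=2,n=4: acc = 27+6 = 33
p=2,n=5: acc = 33+7 = 40
p=2,n=6: acc = 40+8 = 48
p=3,n=3: acc = 48+6 = 54
p=3,n=4: acc = 54+7 = 61
p=3,n=5: acc = 61+8 = 69
p=3,n=6: acc = 69+9 = 78
p=4,n=3: acc = 78+7 = 85
p=4,n=4: acc = 85+8 = 93
p=4,n=5: acc = 93+9 = 102
p=4,n=6: acc = 102+10 = 112

112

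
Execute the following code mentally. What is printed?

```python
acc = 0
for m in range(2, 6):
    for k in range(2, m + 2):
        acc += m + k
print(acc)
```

m=2,k=2: acc = 0+4 = 4
m=2,k=3: acc = 4+5 = 9
m=3,k=2: acc = 9+5 = 14
m=3,k=3: acc = 14+6 = 20
m=3,k=4: acc = 20+7 = 27
m=4,k=2: acc = 27+6 = 33
m=4,k=3: acc = 33+7 = 40
m=4,k=4: acc = 40+8 = 48
m=4,k=5: acc = 48+9 = 57
m=5,k=2: acc = 57+7 = 64
m=5,k=3: acc = 64+8 = 72
m=5,k=4: acc = 72+9 = 81
m=5,k=5: acc = 81+10 = 91
m=5,k=6: acc = 91+11 = 102

102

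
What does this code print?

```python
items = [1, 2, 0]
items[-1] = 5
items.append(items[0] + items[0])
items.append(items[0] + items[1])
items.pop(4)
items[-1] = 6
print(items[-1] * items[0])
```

items[-1] = 5 → [1, 2, 5]
append items[0]+items[0] = 1+1 = 2 → [1, 2, 5, 2]
append items[0]+items[1] = 1+2 = 3 → [1, 2, 5, 2, 3]
pop(4) removes 3 → [1, 2, 5, 2]
items[-1] = 6 → [1, 2, 5, 6]
items[-1]*items[0] = 6*1 = 6

6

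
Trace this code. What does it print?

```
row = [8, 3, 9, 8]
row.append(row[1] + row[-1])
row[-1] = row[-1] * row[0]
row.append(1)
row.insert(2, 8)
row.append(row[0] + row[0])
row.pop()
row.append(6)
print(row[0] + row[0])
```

16

append row[1]+row[-1] = 3+8 = 11 → [8, 3, 9, 8, 11]
row[-1] = row[-1]*row[0] = 11*8 = 88 → [8, 3, 9, 8, 88]
append 1 → [8, 3, 9, 8, 88, 1]
insert 8 at 2 → [8, 3, 8, 9, 8, 88, 1]
append row[0]+row[0] = 8+8 = 16 → [8, 3, 8, 9, 8, 88, 1, 16]
pop() removes 16 → [8, 3, 8, 9, 8, 88, 1]
append 6 → [8, 3, 8, 9, 8, 88, 1, 6]
row[0]+row[0] = 8+8 = 16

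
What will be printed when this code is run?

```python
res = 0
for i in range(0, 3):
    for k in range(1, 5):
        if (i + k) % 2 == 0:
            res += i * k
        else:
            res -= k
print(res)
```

i=0,k=1: odd sum, res = 0-1 = -1
i=0,k=2: even sum, res = (-1)+0 = -1
i=0,k=3: odd sum, res = (-1)-3 = -4
i=0,k=4: even sum, res = (-4)+0 = -4
i=1,k=1: even sum, res = (-4)+1 = -3
i=1,k=2: odd sum, res = (-3)-2 = -5
i=1,k=3: even sum, res = (-5)+3 = -2
i=1,k=4: odd sum, res = (-2)-4 = -6
i=2,k=1: odd sum, res = (-6)-1 = -7
i=2,k=2: even sum, res = (-7)+4 = -3
i=2,k=3: odd sum, res = (-3)-3 = -6
i=2,k=4: even sum, res = (-6)+8 = 2

2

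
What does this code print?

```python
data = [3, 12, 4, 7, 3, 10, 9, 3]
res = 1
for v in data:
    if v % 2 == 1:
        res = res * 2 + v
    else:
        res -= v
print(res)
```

-127

v=3: odd, res = 1*2+3 = 5
v=12: not odd, res = 5-12 = -7
v=4: not odd, res = (-7)-4 = -11
v=7: odd, res = (-11)*2+7 = -15
v=3: odd, res = (-15)*2+3 = -27
v=10: not odd, res = (-27)-10 = -37
v=9: odd, res = (-37)*2+9 = -65
v=3: odd, res = (-65)*2+3 = -127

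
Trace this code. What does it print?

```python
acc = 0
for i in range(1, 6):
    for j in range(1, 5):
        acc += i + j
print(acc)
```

110

i=1,j=1: acc = 0+2 = 2
i=1,j=2: acc = 2+3 = 5
i=1,j=3: acc = 5+4 = 9
i=1,j=4: acc = 9+5 = 14
i=2,j=1: acc = 14+3 = 17
i=2,j=2: acc = 17+4 = 21
i=2,j=3: acc = 21+5 = 26
i=2,j=4: acc = 26+6 = 32
i=3,j=1: acc = 32+4 = 36
i=3,j=2: acc = 36+5 = 41
i=3,j=3: acc = 41+6 = 47
i=3,j=4: acc = 47+7 = 54
i=4,j=1: acc = 54+5 = 59
i=4,j=2: acc = 59+6 = 65
i=4,j=3: acc = 65+7 = 72
i=4,j=4: acc = 72+8 = 80
i=5,j=1: acc = 80+6 = 86
i=5,j=2: acc = 86+7 = 93
i=5,j=3: acc = 93+8 = 101
i=5,j=4: acc = 101+9 = 110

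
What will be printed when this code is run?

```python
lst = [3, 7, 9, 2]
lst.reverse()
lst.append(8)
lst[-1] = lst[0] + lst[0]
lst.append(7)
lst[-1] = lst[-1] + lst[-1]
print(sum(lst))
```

39

reverse → [2, 9, 7, 3]
append 8 → [2, 9, 7, 3, 8]
lst[-1] = lst[0]+lst[0] = 2+2 = 4 → [2, 9, 7, 3, 4]
append 7 → [2, 9, 7, 3, 4, 7]
lst[-1] = lst[-1]+lst[-1] = 7+7 = 14 → [2, 9, 7, 3, 4, 14]
sum = 39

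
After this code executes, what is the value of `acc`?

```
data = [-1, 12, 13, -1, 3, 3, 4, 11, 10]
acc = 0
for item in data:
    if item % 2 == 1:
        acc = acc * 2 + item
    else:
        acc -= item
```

-205

item=-1: odd, acc = 0*2+(-1) = -1
item=12: not odd, acc = (-1)-12 = -13
item=13: odd, acc = (-13)*2+13 = -13
item=-1: odd, acc = (-13)*2+(-1) = -27
item=3: odd, acc = (-27)*2+3 = -51
item=3: odd, acc = (-51)*2+3 = -99
item=4: not odd, acc = (-99)-4 = -103
item=11: odd, acc = (-103)*2+11 = -195
item=10: not odd, acc = (-195)-10 = -205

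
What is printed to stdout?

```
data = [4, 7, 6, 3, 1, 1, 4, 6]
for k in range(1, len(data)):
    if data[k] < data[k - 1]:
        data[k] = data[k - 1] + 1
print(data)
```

k=1: 7>=4, unchanged → [4, 7, 6, 3, 1, 1, 4, 6]
k=2: 6<7, data[2] = 7+1 = 8 → [4, 7, 8, 3, 1, 1, 4, 6]
k=3: 3<8, data[3] = 8+1 = 9 → [4, 7, 8, 9, 1, 1, 4, 6]
k=4: 1<9, data[4] = 9+1 = 10 → [4, 7, 8, 9, 10, 1, 4, 6]
k=5: 1<10, data[5] = 10+1 = 11 → [4, 7, 8, 9, 10, 11, 4, 6]
k=6: 4<11, data[6] = 11+1 = 12 → [4, 7, 8, 9, 10, 11, 12, 6]
k=7: 6<12, data[7] = 12+1 = 13 → [4, 7, 8, 9, 10, 11, 12, 13]

[4, 7, 8, 9, 10, 11, 12, 13]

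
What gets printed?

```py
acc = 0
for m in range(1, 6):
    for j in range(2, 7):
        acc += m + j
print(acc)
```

m=1,j=2: acc = 0+3 = 3
m=1,j=3: acc = 3+4 = 7
m=1,j=4: acc = 7+5 = 12
m=1,j=5: acc = 12+6 = 18
m=1,j=6: acc = 18+7 = 25
m=2,j=2: acc = 25+4 = 29
m=2,j=3: acc = 29+5 = 34
m=2,j=4: acc = 34+6 = 40
m=2,j=5: acc = 40+7 = 47
m=2,j=6: acc = 47+8 = 55
m=3,j=2: acc = 55+5 = 60
m=3,j=3: acc = 60+6 = 66
m=3,j=4: acc = 66+7 = 73
m=3,j=5: acc = 73+8 = 81
m=3,j=6: acc = 81+9 = 90
m=4,j=2: acc = 90+6 = 96
m=4,j=3: acc = 96+7 = 103
m=4,j=4: acc = 103+8 = 111
m=4,j=5: acc = 111+9 = 120
m=4,j=6: acc = 120+10 = 130
m=5,j=2: acc = 130+7 = 137
m=5,j=3: acc = 137+8 = 145
m=5,j=4: acc = 145+9 = 154
m=5,j=5: acc = 154+10 = 164
m=5,j=6: acc = 164+11 = 175

175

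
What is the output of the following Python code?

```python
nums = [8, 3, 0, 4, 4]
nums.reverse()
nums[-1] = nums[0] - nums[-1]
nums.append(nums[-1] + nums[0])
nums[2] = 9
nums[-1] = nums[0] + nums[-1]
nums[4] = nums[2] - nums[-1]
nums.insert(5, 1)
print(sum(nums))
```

30

reverse → [4, 4, 0, 3, 8]
nums[-1] = nums[0]-nums[-1] = 4-8 = -4 → [4, 4, 0, 3, -4]
append nums[-1]+nums[0] = (-4)+4 = 0 → [4, 4, 0, 3, -4, 0]
nums[2] = 9 → [4, 4, 9, 3, -4, 0]
nums[-1] = nums[0]+nums[-1] = 4+0 = 4 → [4, 4, 9, 3, -4, 4]
nums[4] = nums[2]-nums[-1] = 9-4 = 5 → [4, 4, 9, 3, 5, 4]
insert 1 at 5 → [4, 4, 9, 3, 5, 1, 4]
sum = 30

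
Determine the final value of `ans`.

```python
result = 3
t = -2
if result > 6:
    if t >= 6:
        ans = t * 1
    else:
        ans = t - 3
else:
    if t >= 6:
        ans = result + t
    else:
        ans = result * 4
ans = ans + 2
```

14

result=3, t=-2
result > 6 is False; t >= 6 is False
→ ans = result * 4 = 12
ans = 12+2 = 14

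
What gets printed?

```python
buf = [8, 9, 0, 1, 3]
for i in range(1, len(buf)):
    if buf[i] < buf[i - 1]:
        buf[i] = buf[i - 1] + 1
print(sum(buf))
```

i=1: 9>=8, unchanged → [8, 9, 0, 1, 3]
i=2: 0<9, buf[2] = 9+1 = 10 → [8, 9, 10, 1, 3]
i=3: 1<10, buf[3] = 10+1 = 11 → [8, 9, 10, 11, 3]
i=4: 3<11, buf[4] = 11+1 = 12 → [8, 9, 10, 11, 12]
sum = 50

50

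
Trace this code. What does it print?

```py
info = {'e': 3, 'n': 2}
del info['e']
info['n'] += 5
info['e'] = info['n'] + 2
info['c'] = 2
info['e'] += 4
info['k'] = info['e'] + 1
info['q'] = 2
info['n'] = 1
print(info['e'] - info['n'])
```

12

del 'e' → {'n': 2}
info['n'] = 2+5 = 7 → {'n': 7}
info['e'] = info['n']+2 = 9 → {'n': 7, 'e': 9}
info['c'] = 2 → {'n': 7, 'e': 9, 'c': 2}
info['e'] = 9+4 = 13 → {'n': 7, 'e': 13, 'c': 2}
info['k'] = info['e']+1 = 14 → {'n': 7, 'e': 13, 'c': 2, 'k': 14}
info['q'] = 2 → {'n': 7, 'e': 13, 'c': 2, 'k': 14, 'q': 2}
info['n'] = 1 → {'n': 1, 'e': 13, 'c': 2, 'k': 14, 'q': 2}
info['e']-info['n'] = 13-1 = 12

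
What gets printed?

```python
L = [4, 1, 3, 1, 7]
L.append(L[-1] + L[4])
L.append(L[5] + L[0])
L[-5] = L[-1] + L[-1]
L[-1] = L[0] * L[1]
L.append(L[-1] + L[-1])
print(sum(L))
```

75

append L[-1]+L[4] = 7+7 = 14 → [4, 1, 3, 1, 7, 14]
append L[5]+L[0] = 14+4 = 18 → [4, 1, 3, 1, 7, 14, 18]
L[-5] = L[-1]+L[-1] = 18+18 = 36 → [4, 1, 36, 1, 7, 14, 18]
L[-1] = L[0]*L[1] = 4*1 = 4 → [4, 1, 36, 1, 7, 14, 4]
append L[-1]+L[-1] = 4+4 = 8 → [4, 1, 36, 1, 7, 14, 4, 8]
sum = 75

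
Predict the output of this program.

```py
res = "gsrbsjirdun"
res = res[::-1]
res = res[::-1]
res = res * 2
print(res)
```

gsrbsjirdungsrbsjirdun

reverse → 'nudrijsbrsg'
reverse → 'gsrbsjirdun'
repeat ×2 → 'gsrbsjirdungsrbsjirdun'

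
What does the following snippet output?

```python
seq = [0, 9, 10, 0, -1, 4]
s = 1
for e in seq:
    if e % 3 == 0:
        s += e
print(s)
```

10

e=0: %3==0, s = 1+0 = 1
e=9: %3==0, s = 1+9 = 10
e=10: not %3==0
e=0: %3==0, s = 10+0 = 10
e=-1: not %3==0
e=4: not %3==0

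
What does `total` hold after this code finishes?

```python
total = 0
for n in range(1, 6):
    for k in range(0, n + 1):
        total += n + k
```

105

n=1,k=0: total = 0+1 = 1
n=1,k=1: total = 1+2 = 3
n=2,k=0: total = 3+2 = 5
n=2,k=1: total = 5+3 = 8
n=2,k=2: total = 8+4 = 12
n=3,k=0: total = 12+3 = 15
n=3,k=1: total = 15+4 = 19
n=3,k=2: total = 19+5 = 24
n=3,k=3: total = 24+6 = 30
n=4,k=0: total = 30+4 = 34
n=4,k=1: total = 34+5 = 39
n=4,k=2: total = 39+6 = 45
n=4,k=3: total = 45+7 = 52
n=4,k=4: total = 52+8 = 60
n=5,k=0: total = 60+5 = 65
n=5,k=1: total = 65+6 = 71
n=5,k=2: total = 71+7 = 78
n=5,k=3: total = 78+8 = 86
n=5,k=4: total = 86+9 = 95
n=5,k=5: total = 95+10 = 105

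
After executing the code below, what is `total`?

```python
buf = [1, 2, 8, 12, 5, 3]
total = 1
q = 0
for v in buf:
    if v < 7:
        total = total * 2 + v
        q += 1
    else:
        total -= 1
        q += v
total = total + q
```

v=1: <7, total = 1*2+1 = 3; q=1
v=2: <7, total = 3*2+2 = 8; q=2
v=8: not <7, total = 8-1 = 7; q=10
v=12: not <7, total = 7-1 = 6; q=22
v=5: <7, total = 6*2+5 = 17; q=23
v=3: <7, total = 17*2+3 = 37; q=24
total+q = 37+24 = 61

61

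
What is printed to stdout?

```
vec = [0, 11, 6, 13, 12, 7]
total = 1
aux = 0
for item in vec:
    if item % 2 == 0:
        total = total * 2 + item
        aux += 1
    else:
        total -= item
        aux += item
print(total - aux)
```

-79

item=0: even, total = 1*2+0 = 2; aux=1
item=11: not even, total = 2-11 = -9; aux=12
item=6: even, total = (-9)*2+6 = -12; aux=13
item=13: not even, total = (-12)-13 = -25; aux=26
item=12: even, total = (-25)*2+12 = -38; aux=27
item=7: not even, total = (-38)-7 = -45; aux=34
total-aux = (-45)-34 = -79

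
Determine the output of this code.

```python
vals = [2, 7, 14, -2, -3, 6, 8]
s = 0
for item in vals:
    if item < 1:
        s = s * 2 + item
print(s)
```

item=2: not <1
item=7: not <1
item=14: not <1
item=-2: <1, s = 0*2+(-2) = -2
item=-3: <1, s = (-2)*2+(-3) = -7
item=6: not <1
item=8: not <1

-7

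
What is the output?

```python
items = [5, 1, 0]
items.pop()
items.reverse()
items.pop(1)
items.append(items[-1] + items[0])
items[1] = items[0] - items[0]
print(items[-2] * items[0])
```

1

pop() removes 0 → [5, 1]
reverse → [1, 5]
pop(1) removes 5 → [1]
append items[-1]+items[0] = 1+1 = 2 → [1, 2]
items[1] = items[0]-items[0] = 1-1 = 0 → [1, 0]
items[-2]*items[0] = 1*1 = 1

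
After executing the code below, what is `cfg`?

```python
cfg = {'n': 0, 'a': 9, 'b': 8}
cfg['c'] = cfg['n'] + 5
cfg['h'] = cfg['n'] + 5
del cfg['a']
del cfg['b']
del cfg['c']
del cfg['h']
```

cfg['c'] = cfg['n']+5 = 5 → {'n': 0, 'a': 9, 'b': 8, 'c': 5}
cfg['h'] = cfg['n']+5 = 5 → {'n': 0, 'a': 9, 'b': 8, 'c': 5, 'h': 5}
del 'a' → {'n': 0, 'b': 8, 'c': 5, 'h': 5}
del 'b' → {'n': 0, 'c': 5, 'h': 5}
del 'c' → {'n': 0, 'h': 5}
del 'h' → {'n': 0}

{'n': 0}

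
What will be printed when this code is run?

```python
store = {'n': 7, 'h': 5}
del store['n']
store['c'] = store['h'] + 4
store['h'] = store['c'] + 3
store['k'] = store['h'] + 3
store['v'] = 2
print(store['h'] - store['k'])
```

del 'n' → {'h': 5}
store['c'] = store['h']+4 = 9 → {'h': 5, 'c': 9}
store['h'] = store['c']+3 = 12 → {'h': 12, 'c': 9}
store['k'] = store['h']+3 = 15 → {'h': 12, 'c': 9, 'k': 15}
store['v'] = 2 → {'h': 12, 'c': 9, 'k': 15, 'v': 2}
store['h']-store['k'] = 12-15 = -3

-3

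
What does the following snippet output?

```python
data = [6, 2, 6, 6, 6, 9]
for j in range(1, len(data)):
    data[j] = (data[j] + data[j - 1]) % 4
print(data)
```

j=1: data[1] = (2+6)%4 = 0 → [6, 0, 6, 6, 6, 9]
j=2: data[2] = (6+0)%4 = 2 → [6, 0, 2, 6, 6, 9]
j=3: data[3] = (6+2)%4 = 0 → [6, 0, 2, 0, 6, 9]
j=4: data[4] = (6+0)%4 = 2 → [6, 0, 2, 0, 2, 9]
j=5: data[5] = (9+2)%4 = 3 → [6, 0, 2, 0, 2, 3]

[6, 0, 2, 0, 2, 3]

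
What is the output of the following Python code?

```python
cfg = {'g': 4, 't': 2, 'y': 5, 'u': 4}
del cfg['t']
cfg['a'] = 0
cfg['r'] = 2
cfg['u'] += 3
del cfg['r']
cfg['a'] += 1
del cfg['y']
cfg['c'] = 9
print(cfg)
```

{'g': 4, 'u': 7, 'a': 1, 'c': 9}

del 't' → {'g': 4, 'y': 5, 'u': 4}
cfg['a'] = 0 → {'g': 4, 'y': 5, 'u': 4, 'a': 0}
cfg['r'] = 2 → {'g': 4, 'y': 5, 'u': 4, 'a': 0, 'r': 2}
cfg['u'] = 4+3 = 7 → {'g': 4, 'y': 5, 'u': 7, 'a': 0, 'r': 2}
del 'r' → {'g': 4, 'y': 5, 'u': 7, 'a': 0}
cfg['a'] = 0+1 = 1 → {'g': 4, 'y': 5, 'u': 7, 'a': 1}
del 'y' → {'g': 4, 'u': 7, 'a': 1}
cfg['c'] = 9 → {'g': 4, 'u': 7, 'a': 1, 'c': 9}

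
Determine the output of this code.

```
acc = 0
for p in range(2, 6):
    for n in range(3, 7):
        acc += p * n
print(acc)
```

p=2,n=3: acc = 0+6 = 6
p=2,n=4: acc = 6+8 = 14
p=2,n=5: acc = 14+10 = 24
p=2,n=6: acc = 24+12 = 36
p=3,n=3: acc = 36+9 = 45
p=3,n=4: acc = 45+12 = 57
p=3,n=5: acc = 57+15 = 72
p=3,n=6: acc = 72+18 = 90
p=4,n=3: acc = 90+12 = 102
p=4,n=4: acc = 102+16 = 118
p=4,n=5: acc = 118+20 = 138
p=4,n=6: acc = 138+24 = 162
p=5,n=3: acc = 162+15 = 177
p=5,n=4: acc = 177+20 = 197
p=5,n=5: acc = 197+25 = 222
p=5,n=6: acc = 222+30 = 252

252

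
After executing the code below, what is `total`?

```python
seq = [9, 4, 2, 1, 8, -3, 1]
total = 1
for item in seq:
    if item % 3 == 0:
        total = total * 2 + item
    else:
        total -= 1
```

10

item=9: %3==0, total = 1*2+9 = 11
item=4: not %3==0, total = 11-1 = 10
item=2: not %3==0, total = 10-1 = 9
item=1: not %3==0, total = 9-1 = 8
item=8: not %3==0, total = 8-1 = 7
item=-3: %3==0, total = 7*2+(-3) = 11
item=1: not %3==0, total = 11-1 = 10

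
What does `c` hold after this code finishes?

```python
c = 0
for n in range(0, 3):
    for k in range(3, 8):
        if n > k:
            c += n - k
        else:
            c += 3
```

n=0,k=3: not 0>3, c = 0+3 = 3
n=0,k=4: not 0>4, c = 3+3 = 6
n=0,k=5: not 0>5, c = 6+3 = 9
n=0,k=6: not 0>6, c = 9+3 = 12
n=0,k=7: not 0>7, c = 12+3 = 15
n=1,k=3: not 1>3, c = 15+3 = 18
n=1,k=4: not 1>4, c = 18+3 = 21
n=1,k=5: not 1>5, c = 21+3 = 24
n=1,k=6: not 1>6, c = 24+3 = 27
n=1,k=7: not 1>7, c = 27+3 = 30
n=2,k=3: not 2>3, c = 30+3 = 33
n=2,k=4: not 2>4, c = 33+3 = 36
n=2,k=5: not 2>5, c = 36+3 = 39
n=2,k=6: not 2>6, c = 39+3 = 42
n=2,k=7: not 2>7, c = 42+3 = 45

45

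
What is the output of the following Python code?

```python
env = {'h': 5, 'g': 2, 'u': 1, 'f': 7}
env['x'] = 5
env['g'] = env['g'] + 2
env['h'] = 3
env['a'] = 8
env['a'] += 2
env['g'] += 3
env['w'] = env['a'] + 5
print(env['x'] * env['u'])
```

5

env['x'] = 5 → {'h': 5, 'g': 2, 'u': 1, 'f': 7, 'x': 5}
env['g'] = env['g']+2 = 4 → {'h': 5, 'g': 4, 'u': 1, 'f': 7, 'x': 5}
env['h'] = 3 → {'h': 3, 'g': 4, 'u': 1, 'f': 7, 'x': 5}
env['a'] = 8 → {'h': 3, 'g': 4, 'u': 1, 'f': 7, 'x': 5, 'a': 8}
env['a'] = 8+2 = 10 → {'h': 3, 'g': 4, 'u': 1, 'f': 7, 'x': 5, 'a': 10}
env['g'] = 4+3 = 7 → {'h': 3, 'g': 7, 'u': 1, 'f': 7, 'x': 5, 'a': 10}
env['w'] = env['a']+5 = 15 → {'h': 3, 'g': 7, 'u': 1, 'f': 7, 'x': 5, 'a': 10, 'w': 15}
env['x']*env['u'] = 5*1 = 5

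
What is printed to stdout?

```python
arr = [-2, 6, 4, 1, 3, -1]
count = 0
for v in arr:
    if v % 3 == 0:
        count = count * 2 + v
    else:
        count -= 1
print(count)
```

6

v=-2: not %3==0, count = 0-1 = -1
v=6: %3==0, count = (-1)*2+6 = 4
v=4: not %3==0, count = 4-1 = 3
v=1: not %3==0, count = 3-1 = 2
v=3: %3==0, count = 2*2+3 = 7
v=-1: not %3==0, count = 7-1 = 6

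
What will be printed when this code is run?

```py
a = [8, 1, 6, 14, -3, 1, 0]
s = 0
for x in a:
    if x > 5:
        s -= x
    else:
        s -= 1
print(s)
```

x=8: >5, s = 0-8 = -8
x=1: not >5, s = (-8)-1 = -9
x=6: >5, s = (-9)-6 = -15
x=14: >5, s = (-15)-14 = -29
x=-3: not >5, s = (-29)-1 = -30
x=1: not >5, s = (-30)-1 = -31
x=0: not >5, s = (-31)-1 = -32

-32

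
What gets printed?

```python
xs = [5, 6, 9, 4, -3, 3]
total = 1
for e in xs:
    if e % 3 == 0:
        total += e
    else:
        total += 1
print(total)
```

18

e=5: not %3==0, total = 1+1 = 2
e=6: %3==0, total = 2+6 = 8
e=9: %3==0, total = 8+9 = 17
e=4: not %3==0, total = 17+1 = 18
e=-3: %3==0, total = 18+(-3) = 15
e=3: %3==0, total = 15+3 = 18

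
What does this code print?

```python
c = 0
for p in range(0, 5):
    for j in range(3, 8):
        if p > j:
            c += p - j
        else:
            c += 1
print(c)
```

25

p=0,j=3: not 0>3, c = 0+1 = 1
p=0,j=4: not 0>4, c = 1+1 = 2
p=0,j=5: not 0>5, c = 2+1 = 3
p=0,j=6: not 0>6, c = 3+1 = 4
p=0,j=7: not 0>7, c = 4+1 = 5
p=1,j=3: not 1>3, c = 5+1 = 6
p=1,j=4: not 1>4, c = 6+1 = 7
p=1,j=5: not 1>5, c = 7+1 = 8
p=1,j=6: not 1>6, c = 8+1 = 9
p=1,j=7: not 1>7, c = 9+1 = 10
p=2,j=3: not 2>3, c = 10+1 = 11
p=2,j=4: not 2>4, c = 11+1 = 12
p=2,j=5: not 2>5, c = 12+1 = 13
p=2,j=6: not 2>6, c = 13+1 = 14
p=2,j=7: not 2>7, c = 14+1 = 15
p=3,j=3: not 3>3, c = 15+1 = 16
p=3,j=4: not 3>4, c = 16+1 = 17
p=3,j=5: not 3>5, c = 17+1 = 18
p=3,j=6: not 3>6, c = 18+1 = 19
p=3,j=7: not 3>7, c = 19+1 = 20
p=4,j=3: 4>3, c = 20+1 = 21
p=4,j=4: not 4>4, c = 21+1 = 22
p=4,j=5: not 4>5, c = 22+1 = 23
p=4,j=6: not 4>6, c = 23+1 = 24
p=4,j=7: not 4>7, c = 24+1 = 25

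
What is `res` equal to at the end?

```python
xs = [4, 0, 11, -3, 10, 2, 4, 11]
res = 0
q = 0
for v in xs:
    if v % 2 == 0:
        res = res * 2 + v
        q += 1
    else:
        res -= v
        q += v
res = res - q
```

v=4: even, res = 0*2+4 = 4; q=1
v=0: even, res = 4*2+0 = 8; q=2
v=11: not even, res = 8-11 = -3; q=13
v=-3: not even, res = (-3)-(-3) = 0; q=10
v=10: even, res = 0*2+10 = 10; q=11
v=2: even, res = 10*2+2 = 22; q=12
v=4: even, res = 22*2+4 = 48; q=13
v=11: not even, res = 48-11 = 37; q=24
res-q = 37-24 = 13

13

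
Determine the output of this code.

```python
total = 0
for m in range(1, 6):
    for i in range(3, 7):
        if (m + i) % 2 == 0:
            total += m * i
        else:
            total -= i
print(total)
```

86

m=1,i=3: even sum, total = 0+3 = 3
m=1,i=4: odd sum, total = 3-4 = -1
m=1,i=5: even sum, total = (-1)+5 = 4
m=1,i=6: odd sum, total = 4-6 = -2
m=2,i=3: odd sum, total = (-2)-3 = -5
m=2,i=4: even sum, total = (-5)+8 = 3
m=2,i=5: odd sum, total = 3-5 = -2
m=2,i=6: even sum, total = (-2)+12 = 10
m=3,i=3: even sum, total = 10+9 = 19
m=3,i=4: odd sum, total = 19-4 = 15
m=3,i=5: even sum, total = 15+15 = 30
m=3,i=6: odd sum, total = 30-6 = 24
m=4,i=3: odd sum, total = 24-3 = 21
m=4,i=4: even sum, total = 21+16 = 37
m=4,i=5: odd sum, total = 37-5 = 32
m=4,i=6: even sum, total = 32+24 = 56
m=5,i=3: even sum, total = 56+15 = 71
m=5,i=4: odd sum, total = 71-4 = 67
m=5,i=5: even sum, total = 67+25 = 92
m=5,i=6: odd sum, total = 92-6 = 86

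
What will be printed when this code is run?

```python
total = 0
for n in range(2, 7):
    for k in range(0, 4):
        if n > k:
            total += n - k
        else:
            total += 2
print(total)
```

57

n=2,k=0: 2>0, total = 0+2 = 2
n=2,k=1: 2>1, total = 2+1 = 3
n=2,k=2: not 2>2, total = 3+2 = 5
n=2,k=3: not 2>3, total = 5+2 = 7
n=3,k=0: 3>0, total = 7+3 = 10
n=3,k=1: 3>1, total = 10+2 = 12
n=3,k=2: 3>2, total = 12+1 = 13
n=3,k=3: not 3>3, total = 13+2 = 15
n=4,k=0: 4>0, total = 15+4 = 19
n=4,k=1: 4>1, total = 19+3 = 22
n=4,k=2: 4>2, total = 22+2 = 24
n=4,k=3: 4>3, total = 24+1 = 25
n=5,k=0: 5>0, total = 25+5 = 30
n=5,k=1: 5>1, total = 30+4 = 34
n=5,k=2: 5>2, total = 34+3 = 37
n=5,k=3: 5>3, total = 37+2 = 39
n=6,k=0: 6>0, total = 39+6 = 45
n=6,k=1: 6>1, total = 45+5 = 50
n=6,k=2: 6>2, total = 50+4 = 54
n=6,k=3: 6>3, total = 54+3 = 57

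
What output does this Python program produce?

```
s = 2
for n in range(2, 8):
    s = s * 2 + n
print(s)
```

n=2: s = 2*2+2 = 6
n=3: s = 6*2+3 = 15
n=4: s = 15*2+4 = 34
n=5: s = 34*2+5 = 73
n=6: s = 73*2+6 = 152
n=7: s = 152*2+7 = 311

311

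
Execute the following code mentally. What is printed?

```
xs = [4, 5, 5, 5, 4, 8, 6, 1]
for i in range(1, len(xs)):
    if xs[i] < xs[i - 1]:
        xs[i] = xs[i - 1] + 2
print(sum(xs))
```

56

i=1: 5>=4, unchanged → [4, 5, 5, 5, 4, 8, 6, 1]
i=2: 5>=5, unchanged → [4, 5, 5, 5, 4, 8, 6, 1]
i=3: 5>=5, unchanged → [4, 5, 5, 5, 4, 8, 6, 1]
i=4: 4<5, xs[4] = 5+2 = 7 → [4, 5, 5, 5, 7, 8, 6, 1]
i=5: 8>=7, unchanged → [4, 5, 5, 5, 7, 8, 6, 1]
i=6: 6<8, xs[6] = 8+2 = 10 → [4, 5, 5, 5, 7, 8, 10, 1]
i=7: 1<10, xs[7] = 10+2 = 12 → [4, 5, 5, 5, 7, 8, 10, 12]
sum = 56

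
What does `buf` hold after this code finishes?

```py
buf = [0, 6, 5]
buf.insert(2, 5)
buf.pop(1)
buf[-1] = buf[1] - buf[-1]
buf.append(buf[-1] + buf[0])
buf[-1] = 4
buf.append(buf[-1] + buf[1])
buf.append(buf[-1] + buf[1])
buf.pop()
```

[0, 5, 0, 4, 9]

insert 5 at 2 → [0, 6, 5, 5]
pop(1) removes 6 → [0, 5, 5]
buf[-1] = buf[1]-buf[-1] = 5-5 = 0 → [0, 5, 0]
append buf[-1]+buf[0] = 0+0 = 0 → [0, 5, 0, 0]
buf[-1] = 4 → [0, 5, 0, 4]
append buf[-1]+buf[1] = 4+5 = 9 → [0, 5, 0, 4, 9]
append buf[-1]+buf[1] = 9+5 = 14 → [0, 5, 0, 4, 9, 14]
pop() removes 14 → [0, 5, 0, 4, 9]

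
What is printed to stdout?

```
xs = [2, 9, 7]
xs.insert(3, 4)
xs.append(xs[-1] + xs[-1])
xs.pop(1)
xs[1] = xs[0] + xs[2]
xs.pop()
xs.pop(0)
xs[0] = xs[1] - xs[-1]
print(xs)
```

insert 4 at 3 → [2, 9, 7, 4]
append xs[-1]+xs[-1] = 4+4 = 8 → [2, 9, 7, 4, 8]
pop(1) removes 9 → [2, 7, 4, 8]
xs[1] = xs[0]+xs[2] = 2+4 = 6 → [2, 6, 4, 8]
pop() removes 8 → [2, 6, 4]
pop(0) removes 2 → [6, 4]
xs[0] = xs[1]-xs[-1] = 4-4 = 0 → [0, 4]

[0, 4]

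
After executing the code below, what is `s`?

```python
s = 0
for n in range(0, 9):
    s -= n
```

-36

n=0: s = 0-0 = 0
n=1: s = 0-1 = -1
n=2: s = (-1)-2 = -3
n=3: s = (-3)-3 = -6
n=4: s = (-6)-4 = -10
n=5: s = (-10)-5 = -15
n=6: s = (-15)-6 = -21
n=7: s = (-21)-7 = -28
n=8: s = (-28)-8 = -36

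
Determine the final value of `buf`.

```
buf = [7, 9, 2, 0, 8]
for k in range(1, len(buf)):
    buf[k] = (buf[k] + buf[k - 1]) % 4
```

k=1: buf[1] = (9+7)%4 = 0 → [7, 0, 2, 0, 8]
k=2: buf[2] = (2+0)%4 = 2 → [7, 0, 2, 0, 8]
k=3: buf[3] = (0+2)%4 = 2 → [7, 0, 2, 2, 8]
k=4: buf[4] = (8+2)%4 = 2 → [7, 0, 2, 2, 2]

[7, 0, 2, 2, 2]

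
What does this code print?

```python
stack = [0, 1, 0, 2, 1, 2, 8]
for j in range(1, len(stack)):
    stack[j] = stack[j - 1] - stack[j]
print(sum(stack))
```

-29

j=1: stack[1] = 0-1 = -1 → [0, -1, 0, 2, 1, 2, 8]
j=2: stack[2] = (-1)-0 = -1 → [0, -1, -1, 2, 1, 2, 8]
j=3: stack[3] = (-1)-2 = -3 → [0, -1, -1, -3, 1, 2, 8]
j=4: stack[4] = (-3)-1 = -4 → [0, -1, -1, -3, -4, 2, 8]
j=5: stack[5] = (-4)-2 = -6 → [0, -1, -1, -3, -4, -6, 8]
j=6: stack[6] = (-6)-8 = -14 → [0, -1, -1, -3, -4, -6, -14]
sum = -29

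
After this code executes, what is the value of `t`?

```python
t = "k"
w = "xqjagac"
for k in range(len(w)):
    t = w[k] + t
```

k=0: prepend 'x' → 'xk'
k=1: prepend 'q' → 'qxk'
k=2: prepend 'j' → 'jqxk'
k=3: prepend 'a' → 'ajqxk'
k=4: prepend 'g' → 'gajqxk'
k=5: prepend 'a' → 'agajqxk'
k=6: prepend 'c' → 'cagajqxk'

'cagajqxk'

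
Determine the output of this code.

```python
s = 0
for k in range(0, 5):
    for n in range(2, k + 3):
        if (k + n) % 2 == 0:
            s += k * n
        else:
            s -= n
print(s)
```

k=0,n=2: even sum, s = 0+0 = 0
k=1,n=2: odd sum, s = 0-2 = -2
k=1,n=3: even sum, s = (-2)+3 = 1
k=2,n=2: even sum, s = 1+4 = 5
k=2,n=3: odd sum, s = 5-3 = 2
k=2,n=4: even sum, s = 2+8 = 10
k=3,n=2: odd sum, s = 10-2 = 8
k=3,n=3: even sum, s = 8+9 = 17
k=3,n=4: odd sum, s = 17-4 = 13
k=3,n=5: even sum, s = 13+15 = 28
k=4,n=2: even sum, s = 28+8 = 36
k=4,n=3: odd sum, s = 36-3 = 33
k=4,n=4: even sum, s = 33+16 = 49
k=4,n=5: odd sum, s = 49-5 = 44
k=4,n=6: even sum, s = 44+24 = 68

68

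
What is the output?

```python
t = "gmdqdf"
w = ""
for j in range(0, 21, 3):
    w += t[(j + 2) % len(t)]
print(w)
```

j=0: add t[2]='d' → 'd'
j=3: add t[5]='f' → 'df'
j=6: add t[2]='d' → 'dfd'
j=9: add t[5]='f' → 'dfdf'
j=12: add t[2]='d' → 'dfdfd'
j=15: add t[5]='f' → 'dfdfdf'
j=18: add t[2]='d' → 'dfdfdfd'

dfdfdfd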